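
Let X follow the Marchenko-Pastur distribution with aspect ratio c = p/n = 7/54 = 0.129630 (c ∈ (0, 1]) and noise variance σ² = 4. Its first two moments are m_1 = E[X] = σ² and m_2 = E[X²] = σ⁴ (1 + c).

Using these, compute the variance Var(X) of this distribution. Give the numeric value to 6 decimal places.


m_1 = E[X] = σ² = 4, so m_1² = 16.
m_2 = E[X²] = σ⁴ (1 + c) = 16 · (1 + 0.129630) = 16 · 1.129630 = 18.074074.
(Note m_2 − m_1² simplifies to c · σ⁴ = 0.129630 · 16.)

Var(X) = m_2 − m_1² = 18.074074 − 16 = 2.074074.


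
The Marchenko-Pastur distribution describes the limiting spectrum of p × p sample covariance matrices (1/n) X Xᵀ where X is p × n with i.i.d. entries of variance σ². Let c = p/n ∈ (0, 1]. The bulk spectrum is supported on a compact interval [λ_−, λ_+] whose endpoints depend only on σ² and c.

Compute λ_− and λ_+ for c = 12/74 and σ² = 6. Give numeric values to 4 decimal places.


c = 12/74 = 0.162162; √c = 0.402694.
λ_− = σ² (1 − √c)² = 6 · (1 − 0.402694)² = 6 · (0.597306)² = 2.140649.
λ_+ = σ² (1 + √c)² = 6 · (1 + 0.402694)² = 6 · (1.402694)² = 11.805297.

Rounded to 4 decimal places: λ_− ≈ 2.1406, λ_+ ≈ 11.8053.


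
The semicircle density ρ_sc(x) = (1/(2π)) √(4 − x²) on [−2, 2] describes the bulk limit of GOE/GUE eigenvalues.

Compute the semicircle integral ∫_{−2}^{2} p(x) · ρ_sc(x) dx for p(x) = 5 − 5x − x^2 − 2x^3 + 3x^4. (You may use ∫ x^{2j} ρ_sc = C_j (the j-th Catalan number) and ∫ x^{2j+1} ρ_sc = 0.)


Write p(x) = Σ a_i x^i, split into monomials and integrate each against ρ_sc separately.
Using ∫ x^{2j} ρ_sc = C_j = (1/(j+1)) C(2j, j) (Catalan numbers) and ∫ x^{2j+1} ρ_sc = 0 (odd monomials vanish by symmetry):
  i = 0 (even): a_0 · C_{0} = 5 · 1 = 5
  i = 1 (odd): ∫ x^1 ρ_sc = 0 (vanishes)
  i = 2 (even): a_2 · C_{1} = -1 · 1 = -1
  i = 3 (odd): ∫ x^3 ρ_sc = 0 (vanishes)
  i = 4 (even): a_4 · C_{2} = 3 · 2 = 6

Summing the contributions: ∫_{−2}^{2} p(x) ρ_sc(x) dx = 5 + (-1) + 6 = 10.


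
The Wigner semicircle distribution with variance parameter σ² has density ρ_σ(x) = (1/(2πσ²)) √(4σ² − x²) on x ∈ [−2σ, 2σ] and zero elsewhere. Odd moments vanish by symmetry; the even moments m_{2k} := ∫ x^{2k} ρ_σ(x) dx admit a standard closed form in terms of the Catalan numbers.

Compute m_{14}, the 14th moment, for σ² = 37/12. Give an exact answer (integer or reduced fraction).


By the scaled semicircle moment identity, m_{2k} = σ^{2k} · C_k with k = 7.
C_7 = (1/(k+1)) · C(2k, k) = (1/8) · C(14, 7) = (1/8) · 3432 = 429.
σ^{2k} = (σ²)^k = (37/12)^7 = 94931877133/35831808.

Therefore m_{14} = σ^{14} · C_7 = (94931877133/35831808) · 429 = 13575258430019/11943936.


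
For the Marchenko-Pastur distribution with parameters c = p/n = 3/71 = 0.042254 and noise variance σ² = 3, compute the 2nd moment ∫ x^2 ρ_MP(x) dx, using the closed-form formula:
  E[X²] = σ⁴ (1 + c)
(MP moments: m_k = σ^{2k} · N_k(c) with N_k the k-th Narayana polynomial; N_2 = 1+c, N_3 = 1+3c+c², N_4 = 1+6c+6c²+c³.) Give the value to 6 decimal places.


E[X²] = σ⁴ (1 + c) (second MP moment). With σ² = 3 (so σ⁴ = 9) and c = 3/71 = 0.042254: E[X²] = 9 · (1 + 0.042254) = 9 · 1.042254.

So E[X^2] = 9.380282.


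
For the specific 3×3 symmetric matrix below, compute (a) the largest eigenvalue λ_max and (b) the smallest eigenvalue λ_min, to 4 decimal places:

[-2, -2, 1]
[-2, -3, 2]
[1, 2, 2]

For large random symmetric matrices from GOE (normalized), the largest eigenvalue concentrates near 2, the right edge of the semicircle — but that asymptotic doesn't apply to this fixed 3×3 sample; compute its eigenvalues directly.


Since M is real symmetric, all three eigenvalues are real; they are the roots of det(λI − M) = λ³ − (tr M) λ² + s λ − det M, where s is the sum of the principal 2×2 minors.
tr M = -2 + (-3) + 2 = -3.
s = ((-2)·(-3) − (-2)²) + ((-2)·2 − 1²) + ((-3)·2 − 2²) = 2 + (-5) + (-10) = -13.
det M (expand along row 1) = (-2)·(-10) − (-2)·(-6) + 1·(-1) = 7.
Characteristic polynomial: λ³ + 3λ² − 13λ − 7 = 0.
Substitute λ = y + (tr M)/3 = y − 1.000000 to remove the quadratic term: y³ + p·y + q = 0 with p = s − (tr M)²/3 = -16.000000 and q = −2(tr M)³/27 + (tr M)·s/3 − det M = 8.000000.
Three real roots ⇒ use the trigonometric (Viète) form: r = 2√(−p/3) = 4.618802, φ = arccos(3q/(p·r)) = arccos(-0.324760) = 1.901554 rad.
y_k = r·cos(φ/3 − 2πk/3) for k = 0, 1, 2 gives y = 3.721612, 0.508203, -4.229815.
λ_k = y_k − 1.000000 gives λ = 2.7216, -0.4918, -5.2298 (check: the sum is -3.0000 = tr M).

Hence λ_max = 2.7216 and λ_min = -5.2298.


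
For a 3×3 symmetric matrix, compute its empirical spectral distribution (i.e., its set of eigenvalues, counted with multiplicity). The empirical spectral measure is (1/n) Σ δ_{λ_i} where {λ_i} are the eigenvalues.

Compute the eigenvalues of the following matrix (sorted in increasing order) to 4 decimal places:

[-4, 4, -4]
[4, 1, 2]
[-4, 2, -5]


Since M is real symmetric, all three eigenvalues are real; they are the roots of det(λI − M) = λ³ − (tr M) λ² + s λ − det M, where s is the sum of the principal 2×2 minors.
tr M = -4 + 1 + (-5) = -8.
s = ((-4)·1 − 4²) + ((-4)·(-5) − (-4)²) + (1·(-5) − 2²) = -20 + 4 + (-9) = -25.
det M (expand along row 1) = (-4)·(-9) − 4·(-12) + (-4)·12 = 36.
Characteristic polynomial: λ³ + 8λ² − 25λ − 36 = 0.
Substitute λ = y + (tr M)/3 = y − 2.666667 to remove the quadratic term: y³ + p·y + q = 0 with p = s − (tr M)²/3 = -46.333333 and q = −2(tr M)³/27 + (tr M)·s/3 − det M = 68.592593.
Three real roots ⇒ use the trigonometric (Viète) form: r = 2√(−p/3) = 7.859884, φ = arccos(3q/(p·r)) = arccos(-0.565052) = 2.171293 rad.
y_k = r·cos(φ/3 − 2πk/3) for k = 0, 1, 2 gives y = 5.889554, 1.562794, -7.452348.
λ_k = y_k − 2.666667 gives λ = 3.2229, -1.1039, -10.1190 (check: the sum is -8.0000 = tr M).

Eigenvalues sorted in increasing order: [-10.1190, -1.1039, 3.2229].


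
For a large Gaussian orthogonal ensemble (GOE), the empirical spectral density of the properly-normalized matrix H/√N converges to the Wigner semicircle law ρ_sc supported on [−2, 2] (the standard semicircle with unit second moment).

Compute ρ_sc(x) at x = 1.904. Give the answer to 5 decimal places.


ρ_sc(x) = (1/(2π)) √(4 − x²). With x = 1.904:
  4 − x² = 4 − (1.904)² = 4 − 3.625216 = 0.374784.
  √(4 − x²) = 0.612196.
  1/(2π) = 0.159155.
  ρ_sc(1.904) = 0.159155 · 0.612196 = 0.097434.

Rounded to 5 decimal places: ρ_sc(1.904) ≈ 0.09743.


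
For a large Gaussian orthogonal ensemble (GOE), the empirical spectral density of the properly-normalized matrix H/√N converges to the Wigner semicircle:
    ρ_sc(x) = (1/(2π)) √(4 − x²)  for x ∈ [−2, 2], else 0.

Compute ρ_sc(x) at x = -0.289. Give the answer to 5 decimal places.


ρ_sc(x) = (1/(2π)) √(4 − x²). With x = -0.289:
  4 − x² = 4 − (-0.289)² = 4 − 0.083521 = 3.916479.
  √(4 − x²) = 1.979010.
  1/(2π) = 0.159155.
  ρ_sc(-0.289) = 0.159155 · 1.979010 = 0.314969.

Rounded to 5 decimal places: ρ_sc(-0.289) ≈ 0.31497.


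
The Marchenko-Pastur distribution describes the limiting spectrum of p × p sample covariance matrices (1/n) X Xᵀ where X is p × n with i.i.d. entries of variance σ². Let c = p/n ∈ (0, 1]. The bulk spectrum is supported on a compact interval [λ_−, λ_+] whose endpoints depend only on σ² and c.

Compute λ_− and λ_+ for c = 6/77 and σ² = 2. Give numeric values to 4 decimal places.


c = 6/77 = 0.077922; √c = 0.279145.
λ_− = σ² (1 − √c)² = 2 · (1 − 0.279145)² = 2 · (0.720855)² = 1.039263.
λ_+ = σ² (1 + √c)² = 2 · (1 + 0.279145)² = 2 · (1.279145)² = 3.272425.

Rounded to 4 decimal places: λ_− ≈ 1.0393, λ_+ ≈ 3.2724.


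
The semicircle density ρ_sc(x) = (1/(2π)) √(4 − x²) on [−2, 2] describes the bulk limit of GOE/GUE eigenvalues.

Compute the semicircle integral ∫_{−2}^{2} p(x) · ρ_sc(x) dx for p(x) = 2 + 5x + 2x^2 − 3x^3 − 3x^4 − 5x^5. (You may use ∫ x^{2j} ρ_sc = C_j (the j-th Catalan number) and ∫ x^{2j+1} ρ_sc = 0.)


Write p(x) = Σ a_i x^i, split into monomials and integrate each against ρ_sc separately.
Using ∫ x^{2j} ρ_sc = C_j = (1/(j+1)) C(2j, j) (Catalan numbers) and ∫ x^{2j+1} ρ_sc = 0 (odd monomials vanish by symmetry):
  i = 0 (even): a_0 · C_{0} = 2 · 1 = 2
  i = 1 (odd): ∫ x^1 ρ_sc = 0 (vanishes)
  i = 2 (even): a_2 · C_{1} = 2 · 1 = 2
  i = 3 (odd): ∫ x^3 ρ_sc = 0 (vanishes)
  i = 4 (even): a_4 · C_{2} = -3 · 2 = -6
  i = 5 (odd): ∫ x^5 ρ_sc = 0 (vanishes)

Summing the contributions: ∫_{−2}^{2} p(x) ρ_sc(x) dx = 2 + 2 + (-6) = -2.


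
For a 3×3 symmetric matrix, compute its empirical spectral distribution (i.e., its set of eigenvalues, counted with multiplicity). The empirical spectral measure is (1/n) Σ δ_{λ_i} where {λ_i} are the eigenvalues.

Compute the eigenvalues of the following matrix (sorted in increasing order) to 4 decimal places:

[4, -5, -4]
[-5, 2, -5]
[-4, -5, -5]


Since M is real symmetric, all three eigenvalues are real; they are the roots of det(λI − M) = λ³ − (tr M) λ² + s λ − det M, where s is the sum of the principal 2×2 minors.
tr M = 4 + 2 + (-5) = 1.
s = (4·2 − (-5)²) + (4·(-5) − (-4)²) + (2·(-5) − (-5)²) = -17 + (-36) + (-35) = -88.
det M (expand along row 1) = 4·(-35) − (-5)·5 + (-4)·33 = -247.
Characteristic polynomial: λ³ − λ² − 88λ + 247 = 0.
Substitute λ = y + (tr M)/3 = y + 0.333333 to remove the quadratic term: y³ + p·y + q = 0 with p = s − (tr M)²/3 = -88.333333 and q = −2(tr M)³/27 + (tr M)·s/3 − det M = 217.592593.
Three real roots ⇒ use the trigonometric (Viète) form: r = 2√(−p/3) = 10.852547, φ = arccos(3q/(p·r)) = arccos(-0.680940) = 2.319842 rad.
y_k = r·cos(φ/3 − 2πk/3) for k = 0, 1, 2 gives y = 7.766332, 2.681619, -10.447951.
λ_k = y_k + 0.333333 gives λ = 8.0997, 3.0150, -10.1146 (check: the sum is 1.0000 = tr M).

Eigenvalues sorted in increasing order: [-10.1146, 3.0150, 8.0997].


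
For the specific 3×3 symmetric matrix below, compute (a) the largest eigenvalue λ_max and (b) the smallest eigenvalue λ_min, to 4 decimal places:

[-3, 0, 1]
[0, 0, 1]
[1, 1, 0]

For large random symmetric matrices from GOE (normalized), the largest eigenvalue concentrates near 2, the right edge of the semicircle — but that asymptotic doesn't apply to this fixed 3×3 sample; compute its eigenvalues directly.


Since M is real symmetric, all three eigenvalues are real; they are the roots of det(λI − M) = λ³ − (tr M) λ² + s λ − det M, where s is the sum of the principal 2×2 minors.
tr M = -3 + 0 + 0 = -3.
s = ((-3)·0 − 0²) + ((-3)·0 − 1²) + (0·0 − 1²) = 0 + (-1) + (-1) = -2.
det M (expand along row 1) = (-3)·(-1) − 0·(-1) + 1·0 = 3.
Characteristic polynomial: λ³ + 3λ² − 2λ − 3 = 0.
Substitute λ = y + (tr M)/3 = y − 1.000000 to remove the quadratic term: y³ + p·y + q = 0 with p = s − (tr M)²/3 = -5.000000 and q = −2(tr M)³/27 + (tr M)·s/3 − det M = 1.000000.
Three real roots ⇒ use the trigonometric (Viète) form: r = 2√(−p/3) = 2.581989, φ = arccos(3q/(p·r)) = arccos(-0.232379) = 1.805319 rad.
y_k = r·cos(φ/3 − 2πk/3) for k = 0, 1, 2 gives y = 2.128419, 0.201640, -2.330059.
λ_k = y_k − 1.000000 gives λ = 1.1284, -0.7984, -3.3301 (check: the sum is -3.0000 = tr M).

Hence λ_max = 1.1284 and λ_min = -3.3301.


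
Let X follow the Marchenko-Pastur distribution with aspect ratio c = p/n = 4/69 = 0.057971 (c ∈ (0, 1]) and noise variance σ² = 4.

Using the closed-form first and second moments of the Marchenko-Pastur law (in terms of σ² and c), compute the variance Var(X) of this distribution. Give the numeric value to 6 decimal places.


Recall the MP moments m_1 = E[X] = σ² and m_2 = E[X²] = σ⁴ (1 + c).
m_1 = E[X] = σ² = 4, so m_1² = 16.
m_2 = E[X²] = σ⁴ (1 + c) = 16 · (1 + 0.057971) = 16 · 1.057971 = 16.927536.
(Note m_2 − m_1² simplifies to c · σ⁴ = 0.057971 · 16.)

Var(X) = m_2 − m_1² = 16.927536 − 16 = 0.927536.


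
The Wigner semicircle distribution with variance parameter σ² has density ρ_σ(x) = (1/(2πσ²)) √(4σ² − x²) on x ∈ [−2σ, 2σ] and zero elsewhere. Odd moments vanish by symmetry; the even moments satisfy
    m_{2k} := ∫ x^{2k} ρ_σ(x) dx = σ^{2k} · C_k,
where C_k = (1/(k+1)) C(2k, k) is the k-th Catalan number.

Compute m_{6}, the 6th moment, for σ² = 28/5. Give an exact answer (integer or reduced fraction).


By the scaled semicircle moment identity, m_{2k} = σ^{2k} · C_k with k = 3.
C_3 = (1/(k+1)) · C(2k, k) = (1/4) · C(6, 3) = (1/4) · 20 = 5.
σ^{2k} = (σ²)^k = (28/5)^3 = 21952/125.

Therefore m_{6} = σ^{6} · C_3 = (21952/125) · 5 = 21952/25.


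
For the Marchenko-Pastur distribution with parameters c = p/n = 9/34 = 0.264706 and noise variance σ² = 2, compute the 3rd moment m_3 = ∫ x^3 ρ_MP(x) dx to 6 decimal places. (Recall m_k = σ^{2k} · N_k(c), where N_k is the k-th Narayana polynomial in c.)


E[X³] = σ⁶ (1 + 3c + c²) (third MP moment). With σ² = 2 (so σ⁶ = 8) and c = 9/34 = 0.264706: E[X³] = 8 · (1 + 3·0.264706 + (0.264706)²) = 8 · 1.864187.

So E[X^3] = 14.913495.


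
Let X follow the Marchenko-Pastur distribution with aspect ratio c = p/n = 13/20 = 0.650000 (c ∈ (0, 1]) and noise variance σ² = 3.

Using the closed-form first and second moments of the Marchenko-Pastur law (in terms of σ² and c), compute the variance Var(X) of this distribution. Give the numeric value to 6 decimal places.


Recall the MP moments m_1 = E[X] = σ² and m_2 = E[X²] = σ⁴ (1 + c).
m_1 = E[X] = σ² = 3, so m_1² = 9.
m_2 = E[X²] = σ⁴ (1 + c) = 9 · (1 + 0.650000) = 9 · 1.650000 = 14.850000.
(Note m_2 − m_1² simplifies to c · σ⁴ = 0.650000 · 9.)

Var(X) = m_2 − m_1² = 14.850000 − 9 = 5.850000.


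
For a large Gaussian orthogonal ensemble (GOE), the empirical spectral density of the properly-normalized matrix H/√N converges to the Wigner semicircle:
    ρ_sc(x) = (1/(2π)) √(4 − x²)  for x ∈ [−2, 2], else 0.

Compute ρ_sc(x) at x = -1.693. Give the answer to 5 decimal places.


ρ_sc(x) = (1/(2π)) √(4 − x²). With x = -1.693:
  4 − x² = 4 − (-1.693)² = 4 − 2.866249 = 1.133751.
  √(4 − x²) = 1.064777.
  1/(2π) = 0.159155.
  ρ_sc(-1.693) = 0.159155 · 1.064777 = 0.169465.

Rounded to 5 decimal places: ρ_sc(-1.693) ≈ 0.16946.


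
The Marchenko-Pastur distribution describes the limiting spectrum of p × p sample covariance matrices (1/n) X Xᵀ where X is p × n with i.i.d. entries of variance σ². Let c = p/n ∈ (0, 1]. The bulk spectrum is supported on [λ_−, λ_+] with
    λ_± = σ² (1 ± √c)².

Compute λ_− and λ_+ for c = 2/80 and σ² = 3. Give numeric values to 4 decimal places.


c = 2/80 = 0.025000; √c = 0.158114.
λ_− = σ² (1 − √c)² = 3 · (1 − 0.158114)² = 3 · (0.841886)² = 2.126317.
λ_+ = σ² (1 + √c)² = 3 · (1 + 0.158114)² = 3 · (1.158114)² = 4.023683.

Rounded to 4 decimal places: λ_− ≈ 2.1263, λ_+ ≈ 4.0237.


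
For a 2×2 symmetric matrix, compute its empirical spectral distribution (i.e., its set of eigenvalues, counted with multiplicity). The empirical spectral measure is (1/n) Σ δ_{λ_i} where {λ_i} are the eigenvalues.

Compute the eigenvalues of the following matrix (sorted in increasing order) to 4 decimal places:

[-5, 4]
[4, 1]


Since M is real symmetric, both eigenvalues are real; they are the roots of det(λI − M) = λ² − (tr M) λ + det M.
tr M = -5 + 1 = -4.
det M = (-5)·1 − 4² = -5 − 16 = -21.
Characteristic polynomial: λ² + 4λ − 21 = 0.
Discriminant Δ = (tr M)² − 4·det M = 16 − (-84) = 100; √Δ = 10.000000.
λ = (tr M ± √Δ)/2 = (-4 ± 10.000000)/2, giving (tr M − √Δ)/2 = -7.0000 and (tr M + √Δ)/2 = 3.0000.

Eigenvalues sorted in increasing order: [-7.0000, 3.0000].


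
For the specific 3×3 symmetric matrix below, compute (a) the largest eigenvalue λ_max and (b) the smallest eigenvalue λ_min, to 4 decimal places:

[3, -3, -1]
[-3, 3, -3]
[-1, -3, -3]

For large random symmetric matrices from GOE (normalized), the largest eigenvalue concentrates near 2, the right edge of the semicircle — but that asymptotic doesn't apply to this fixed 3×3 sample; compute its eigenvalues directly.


Since M is real symmetric, all three eigenvalues are real; they are the roots of det(λI − M) = λ³ − (tr M) λ² + s λ − det M, where s is the sum of the principal 2×2 minors.
tr M = 3 + 3 + (-3) = 3.
s = (3·3 − (-3)²) + (3·(-3) − (-1)²) + (3·(-3) − (-3)²) = 0 + (-10) + (-18) = -28.
det M (expand along row 1) = 3·(-18) − (-3)·6 + (-1)·12 = -48.
Characteristic polynomial: λ³ − 3λ² − 28λ + 48 = 0.
Substitute λ = y + (tr M)/3 = y + 1.000000 to remove the quadratic term: y³ + p·y + q = 0 with p = s − (tr M)²/3 = -31.000000 and q = −2(tr M)³/27 + (tr M)·s/3 − det M = 18.000000.
Three real roots ⇒ use the trigonometric (Viète) form: r = 2√(−p/3) = 6.429101, φ = arccos(3q/(p·r)) = arccos(-0.270945) = 1.845171 rad.
y_k = r·cos(φ/3 − 2πk/3) for k = 0, 1, 2 gives y = 5.250907, 0.587176, -5.838082.
λ_k = y_k + 1.000000 gives λ = 6.2509, 1.5872, -4.8381 (check: the sum is 3.0000 = tr M).

Hence λ_max = 6.2509 and λ_min = -4.8381.


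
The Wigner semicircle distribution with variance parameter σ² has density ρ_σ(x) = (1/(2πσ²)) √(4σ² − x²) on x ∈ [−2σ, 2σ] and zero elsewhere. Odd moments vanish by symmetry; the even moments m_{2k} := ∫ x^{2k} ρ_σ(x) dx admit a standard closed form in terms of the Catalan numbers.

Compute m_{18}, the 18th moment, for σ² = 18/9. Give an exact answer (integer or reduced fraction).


By the scaled semicircle moment identity, m_{2k} = σ^{2k} · C_k with k = 9.
C_9 = (1/(k+1)) · C(2k, k) = (1/10) · C(18, 9) = (1/10) · 48620 = 4862.
σ^{2k} = (σ²)^k = (18/9)^9 = 512.

Therefore m_{18} = σ^{18} · C_9 = 512 · 4862 = 2489344.


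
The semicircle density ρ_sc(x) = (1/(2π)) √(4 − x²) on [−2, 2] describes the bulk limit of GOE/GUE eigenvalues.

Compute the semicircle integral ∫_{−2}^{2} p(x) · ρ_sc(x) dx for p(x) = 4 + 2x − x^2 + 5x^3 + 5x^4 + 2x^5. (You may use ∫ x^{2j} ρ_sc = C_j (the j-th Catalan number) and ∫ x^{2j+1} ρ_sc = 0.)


Write p(x) = Σ a_i x^i, split into monomials and integrate each against ρ_sc separately.
Using ∫ x^{2j} ρ_sc = C_j = (1/(j+1)) C(2j, j) (Catalan numbers) and ∫ x^{2j+1} ρ_sc = 0 (odd monomials vanish by symmetry):
  i = 0 (even): a_0 · C_{0} = 4 · 1 = 4
  i = 1 (odd): ∫ x^1 ρ_sc = 0 (vanishes)
  i = 2 (even): a_2 · C_{1} = -1 · 1 = -1
  i = 3 (odd): ∫ x^3 ρ_sc = 0 (vanishes)
  i = 4 (even): a_4 · C_{2} = 5 · 2 = 10
  i = 5 (odd): ∫ x^5 ρ_sc = 0 (vanishes)

Summing the contributions: ∫_{−2}^{2} p(x) ρ_sc(x) dx = 4 + (-1) + 10 = 13.


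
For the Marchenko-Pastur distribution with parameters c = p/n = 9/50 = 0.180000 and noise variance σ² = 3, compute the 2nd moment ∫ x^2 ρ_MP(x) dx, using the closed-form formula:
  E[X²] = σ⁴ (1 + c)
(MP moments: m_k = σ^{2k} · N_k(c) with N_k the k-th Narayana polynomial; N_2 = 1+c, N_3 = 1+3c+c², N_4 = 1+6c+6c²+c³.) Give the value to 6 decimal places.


E[X²] = σ⁴ (1 + c) (second MP moment). With σ² = 3 (so σ⁴ = 9) and c = 9/50 = 0.180000: E[X²] = 9 · (1 + 0.180000) = 9 · 1.180000.

So E[X^2] = 10.620000.


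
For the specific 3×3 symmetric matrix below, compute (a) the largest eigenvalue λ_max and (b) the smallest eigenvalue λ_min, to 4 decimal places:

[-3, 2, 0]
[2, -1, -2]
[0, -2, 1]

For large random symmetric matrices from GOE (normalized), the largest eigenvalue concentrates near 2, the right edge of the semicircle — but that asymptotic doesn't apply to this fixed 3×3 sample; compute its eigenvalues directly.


Since M is real symmetric, all three eigenvalues are real; they are the roots of det(λI − M) = λ³ − (tr M) λ² + s λ − det M, where s is the sum of the principal 2×2 minors.
tr M = -3 + (-1) + 1 = -3.
s = ((-3)·(-1) − 2²) + ((-3)·1 − 0²) + ((-1)·1 − (-2)²) = -1 + (-3) + (-5) = -9.
det M (expand along row 1) = (-3)·(-5) − 2·2 + 0·(-4) = 11.
Characteristic polynomial: λ³ + 3λ² − 9λ − 11 = 0.
Substitute λ = y + (tr M)/3 = y − 1.000000 to remove the quadratic term: y³ + p·y + q = 0 with p = s − (tr M)²/3 = -12.000000 and q = −2(tr M)³/27 + (tr M)·s/3 − det M = 0.000000.
Three real roots ⇒ use the trigonometric (Viète) form: r = 2√(−p/3) = 4.000000, φ = arccos(3q/(p·r)) = arccos(0.000000) = 1.570796 rad.
y_k = r·cos(φ/3 − 2πk/3) for k = 0, 1, 2 gives y = 3.464102, 0.000000, -3.464102.
λ_k = y_k − 1.000000 gives λ = 2.4641, -1.0000, -4.4641 (check: the sum is -3.0000 = tr M).

Hence λ_max = 2.4641 and λ_min = -4.4641.


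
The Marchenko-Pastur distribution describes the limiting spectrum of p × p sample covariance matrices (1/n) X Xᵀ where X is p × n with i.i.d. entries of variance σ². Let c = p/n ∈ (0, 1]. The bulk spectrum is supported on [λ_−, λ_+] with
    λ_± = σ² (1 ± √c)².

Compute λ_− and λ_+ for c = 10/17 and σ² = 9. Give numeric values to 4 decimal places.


c = 10/17 = 0.588235; √c = 0.766965.
λ_− = σ² (1 − √c)² = 9 · (1 − 0.766965)² = 9 · (0.233035)² = 0.488748.
λ_+ = σ² (1 + √c)² = 9 · (1 + 0.766965)² = 9 · (1.766965)² = 28.099487.

Rounded to 4 decimal places: λ_− ≈ 0.4887, λ_+ ≈ 28.0995.


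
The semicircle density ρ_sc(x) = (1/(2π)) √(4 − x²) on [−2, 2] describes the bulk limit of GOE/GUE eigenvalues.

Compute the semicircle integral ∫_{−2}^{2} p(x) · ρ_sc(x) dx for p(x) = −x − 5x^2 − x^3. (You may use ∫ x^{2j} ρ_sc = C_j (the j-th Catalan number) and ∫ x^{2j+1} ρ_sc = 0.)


Write p(x) = Σ a_i x^i, split into monomials and integrate each against ρ_sc separately.
Using ∫ x^{2j} ρ_sc = C_j = (1/(j+1)) C(2j, j) (Catalan numbers) and ∫ x^{2j+1} ρ_sc = 0 (odd monomials vanish by symmetry):
  i = 1 (odd): ∫ x^1 ρ_sc = 0 (vanishes)
  i = 2 (even): a_2 · C_{1} = -5 · 1 = -5
  i = 3 (odd): ∫ x^3 ρ_sc = 0 (vanishes)

Summing the contributions: ∫_{−2}^{2} p(x) ρ_sc(x) dx = -5.


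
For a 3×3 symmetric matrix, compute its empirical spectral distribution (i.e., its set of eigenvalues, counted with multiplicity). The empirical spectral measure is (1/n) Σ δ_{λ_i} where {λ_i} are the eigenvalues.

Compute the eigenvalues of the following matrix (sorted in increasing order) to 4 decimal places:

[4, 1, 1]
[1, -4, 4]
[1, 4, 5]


Since M is real symmetric, all three eigenvalues are real; they are the roots of det(λI − M) = λ³ − (tr M) λ² + s λ − det M, where s is the sum of the principal 2×2 minors.
tr M = 4 + (-4) + 5 = 5.
s = (4·(-4) − 1²) + (4·5 − 1²) + ((-4)·5 − 4²) = -17 + 19 + (-36) = -34.
det M (expand along row 1) = 4·(-36) − 1·1 + 1·8 = -137.
Characteristic polynomial: λ³ − 5λ² − 34λ + 137 = 0.
Substitute λ = y + (tr M)/3 = y + 1.666667 to remove the quadratic term: y³ + p·y + q = 0 with p = s − (tr M)²/3 = -42.333333 and q = −2(tr M)³/27 + (tr M)·s/3 − det M = 71.074074.
Three real roots ⇒ use the trigonometric (Viète) form: r = 2√(−p/3) = 7.512952, φ = arccos(3q/(p·r)) = arccos(-0.670408) = 2.305555 rad.
y_k = r·cos(φ/3 − 2πk/3) for k = 0, 1, 2 gives y = 5.401371, 1.821728, -7.223099.
λ_k = y_k + 1.666667 gives λ = 7.0680, 3.4884, -5.5564 (check: the sum is 5.0000 = tr M).

Eigenvalues sorted in increasing order: [-5.5564, 3.4884, 7.0680].


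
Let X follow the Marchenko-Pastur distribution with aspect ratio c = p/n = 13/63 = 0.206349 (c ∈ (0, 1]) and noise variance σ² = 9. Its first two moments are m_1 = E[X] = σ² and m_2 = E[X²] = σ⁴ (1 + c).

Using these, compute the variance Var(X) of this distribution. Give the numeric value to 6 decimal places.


m_1 = E[X] = σ² = 9, so m_1² = 81.
m_2 = E[X²] = σ⁴ (1 + c) = 81 · (1 + 0.206349) = 81 · 1.206349 = 97.714286.
(Note m_2 − m_1² simplifies to c · σ⁴ = 0.206349 · 81.)

Var(X) = m_2 − m_1² = 97.714286 − 81 = 16.714286.


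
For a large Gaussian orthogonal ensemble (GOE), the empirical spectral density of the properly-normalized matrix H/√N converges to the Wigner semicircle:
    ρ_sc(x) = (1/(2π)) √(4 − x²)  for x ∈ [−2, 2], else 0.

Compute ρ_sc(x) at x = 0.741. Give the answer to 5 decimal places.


ρ_sc(x) = (1/(2π)) √(4 − x²). With x = 0.741:
  4 − x² = 4 − (0.741)² = 4 − 0.549081 = 3.450919.
  √(4 − x²) = 1.857665.
  1/(2π) = 0.159155.
  ρ_sc(0.741) = 0.159155 · 1.857665 = 0.295657.

Rounded to 5 decimal places: ρ_sc(0.741) ≈ 0.29566.


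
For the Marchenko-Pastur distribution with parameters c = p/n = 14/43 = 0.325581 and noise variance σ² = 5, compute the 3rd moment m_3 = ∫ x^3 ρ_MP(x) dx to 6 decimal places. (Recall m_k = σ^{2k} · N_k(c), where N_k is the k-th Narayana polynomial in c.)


E[X³] = σ⁶ (1 + 3c + c²) (third MP moment). With σ² = 5 (so σ⁶ = 125) and c = 14/43 = 0.325581: E[X³] = 125 · (1 + 3·0.325581 + (0.325581)²) = 125 · 2.082747.

So E[X^3] = 260.343429.


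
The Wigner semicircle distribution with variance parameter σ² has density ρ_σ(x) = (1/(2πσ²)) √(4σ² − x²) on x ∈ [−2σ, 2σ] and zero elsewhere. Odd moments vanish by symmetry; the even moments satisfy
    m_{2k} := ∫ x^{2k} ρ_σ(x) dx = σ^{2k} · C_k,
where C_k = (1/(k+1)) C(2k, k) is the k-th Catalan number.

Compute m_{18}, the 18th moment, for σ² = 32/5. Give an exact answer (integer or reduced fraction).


By the scaled semicircle moment identity, m_{2k} = σ^{2k} · C_k with k = 9.
C_9 = (1/(k+1)) · C(2k, k) = (1/10) · C(18, 9) = (1/10) · 48620 = 4862.
σ^{2k} = (σ²)^k = (32/5)^9 = 35184372088832/1953125.

Therefore m_{18} = σ^{18} · C_9 = (35184372088832/1953125) · 4862 = 171066417095901184/1953125.


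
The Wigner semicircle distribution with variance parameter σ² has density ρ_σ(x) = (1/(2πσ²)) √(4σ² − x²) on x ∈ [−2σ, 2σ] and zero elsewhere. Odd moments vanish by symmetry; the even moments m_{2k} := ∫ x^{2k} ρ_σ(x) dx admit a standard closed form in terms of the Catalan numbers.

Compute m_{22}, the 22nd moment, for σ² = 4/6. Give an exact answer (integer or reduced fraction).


By the scaled semicircle moment identity, m_{2k} = σ^{2k} · C_k with k = 11.
C_11 = (1/(k+1)) · C(2k, k) = (1/12) · C(22, 11) = (1/12) · 705432 = 58786.
σ^{2k} = (σ²)^k = (4/6)^11 = 2048/177147.

Therefore m_{22} = σ^{22} · C_11 = (2048/177147) · 58786 = 120393728/177147.


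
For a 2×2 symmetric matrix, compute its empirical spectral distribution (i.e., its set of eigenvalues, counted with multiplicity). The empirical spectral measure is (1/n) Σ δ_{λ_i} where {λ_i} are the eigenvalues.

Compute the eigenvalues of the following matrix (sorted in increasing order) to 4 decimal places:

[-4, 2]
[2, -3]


Since M is real symmetric, both eigenvalues are real; they are the roots of det(λI − M) = λ² − (tr M) λ + det M.
tr M = -4 + (-3) = -7.
det M = (-4)·(-3) − 2² = 12 − 4 = 8.
Characteristic polynomial: λ² + 7λ + 8 = 0.
Discriminant Δ = (tr M)² − 4·det M = 49 − 32 = 17; √Δ = 4.123106.
λ = (tr M ± √Δ)/2 = (-7 ± 4.123106)/2, giving (tr M − √Δ)/2 = -5.5616 and (tr M + √Δ)/2 = -1.4384.

Eigenvalues sorted in increasing order: [-5.5616, -1.4384].


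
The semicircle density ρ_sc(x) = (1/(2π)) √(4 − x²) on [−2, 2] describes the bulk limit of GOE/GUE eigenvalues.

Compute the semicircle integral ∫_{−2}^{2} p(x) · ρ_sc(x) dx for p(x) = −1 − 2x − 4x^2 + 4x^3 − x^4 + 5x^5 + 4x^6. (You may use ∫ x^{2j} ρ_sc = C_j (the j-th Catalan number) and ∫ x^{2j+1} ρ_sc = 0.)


Write p(x) = Σ a_i x^i, split into monomials and integrate each against ρ_sc separately.
Using ∫ x^{2j} ρ_sc = C_j = (1/(j+1)) C(2j, j) (Catalan numbers) and ∫ x^{2j+1} ρ_sc = 0 (odd monomials vanish by symmetry):
  i = 0 (even): a_0 · C_{0} = -1 · 1 = -1
  i = 1 (odd): ∫ x^1 ρ_sc = 0 (vanishes)
  i = 2 (even): a_2 · C_{1} = -4 · 1 = -4
  i = 3 (odd): ∫ x^3 ρ_sc = 0 (vanishes)
  i = 4 (even): a_4 · C_{2} = -1 · 2 = -2
  i = 5 (odd): ∫ x^5 ρ_sc = 0 (vanishes)
  i = 6 (even): a_6 · C_{3} = 4 · 5 = 20

Summing the contributions: ∫_{−2}^{2} p(x) ρ_sc(x) dx = (-1) + (-4) + (-2) + 20 = 13.


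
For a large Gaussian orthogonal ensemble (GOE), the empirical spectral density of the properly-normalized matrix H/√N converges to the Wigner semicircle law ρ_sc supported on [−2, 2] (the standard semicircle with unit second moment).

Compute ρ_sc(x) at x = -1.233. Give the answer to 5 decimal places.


ρ_sc(x) = (1/(2π)) √(4 − x²). With x = -1.233:
  4 − x² = 4 − (-1.233)² = 4 − 1.520289 = 2.479711.
  √(4 − x²) = 1.574710.
  1/(2π) = 0.159155.
  ρ_sc(-1.233) = 0.159155 · 1.574710 = 0.250623.

Rounded to 5 decimal places: ρ_sc(-1.233) ≈ 0.25062.


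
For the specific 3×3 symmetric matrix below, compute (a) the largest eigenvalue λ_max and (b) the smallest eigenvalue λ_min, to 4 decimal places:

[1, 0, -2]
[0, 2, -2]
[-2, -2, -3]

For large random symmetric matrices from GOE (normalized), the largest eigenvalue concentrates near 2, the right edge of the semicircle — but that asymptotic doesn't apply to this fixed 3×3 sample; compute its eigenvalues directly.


Since M is real symmetric, all three eigenvalues are real; they are the roots of det(λI − M) = λ³ − (tr M) λ² + s λ − det M, where s is the sum of the principal 2×2 minors.
tr M = 1 + 2 + (-3) = 0.
s = (1·2 − 0²) + (1·(-3) − (-2)²) + (2·(-3) − (-2)²) = 2 + (-7) + (-10) = -15.
det M (expand along row 1) = 1·(-10) − 0·(-4) + (-2)·4 = -18.
Characteristic polynomial: λ³ − 15λ + 18 = 0.
Substitute λ = y + (tr M)/3 = y + 0.000000 to remove the quadratic term: y³ + p·y + q = 0 with p = s − (tr M)²/3 = -15.000000 and q = −2(tr M)³/27 + (tr M)·s/3 − det M = 18.000000.
Three real roots ⇒ use the trigonometric (Viète) form: r = 2√(−p/3) = 4.472136, φ = arccos(3q/(p·r)) = arccos(-0.804984) = 2.506446 rad.
y_k = r·cos(φ/3 − 2πk/3) for k = 0, 1, 2 gives y = 3.000000, 1.372281, -4.372281.
λ_k = y_k + 0.000000 gives λ = 3.0000, 1.3723, -4.3723 (check: the sum is 0.0000 = tr M).

Hence λ_max = 3.0000 and λ_min = -4.3723.


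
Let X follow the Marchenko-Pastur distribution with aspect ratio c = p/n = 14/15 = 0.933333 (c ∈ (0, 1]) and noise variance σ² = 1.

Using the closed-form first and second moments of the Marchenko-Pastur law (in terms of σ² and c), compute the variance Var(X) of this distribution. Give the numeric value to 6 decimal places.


Recall the MP moments m_1 = E[X] = σ² and m_2 = E[X²] = σ⁴ (1 + c).
m_1 = E[X] = σ² = 1, so m_1² = 1.
m_2 = E[X²] = σ⁴ (1 + c) = 1 · (1 + 0.933333) = 1 · 1.933333 = 1.933333.
(Note m_2 − m_1² simplifies to c · σ⁴ = 0.933333 · 1.)

Var(X) = m_2 − m_1² = 1.933333 − 1 = 0.933333.


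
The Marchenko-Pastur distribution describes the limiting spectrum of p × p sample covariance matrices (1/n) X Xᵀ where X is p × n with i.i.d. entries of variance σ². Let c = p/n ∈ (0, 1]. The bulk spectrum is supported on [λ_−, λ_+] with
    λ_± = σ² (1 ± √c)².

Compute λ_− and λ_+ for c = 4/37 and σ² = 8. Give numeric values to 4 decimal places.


c = 4/37 = 0.108108; √c = 0.328798.
λ_− = σ² (1 − √c)² = 8 · (1 − 0.328798)² = 8 · (0.671202)² = 3.604097.
λ_+ = σ² (1 + √c)² = 8 · (1 + 0.328798)² = 8 · (1.328798)² = 14.125632.

Rounded to 4 decimal places: λ_− ≈ 3.6041, λ_+ ≈ 14.1256.


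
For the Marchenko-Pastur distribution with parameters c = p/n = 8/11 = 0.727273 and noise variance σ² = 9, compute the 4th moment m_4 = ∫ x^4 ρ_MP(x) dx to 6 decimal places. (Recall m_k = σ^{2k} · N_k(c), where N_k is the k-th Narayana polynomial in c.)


E[X⁴] = σ⁸ (1 + 6c + 6c² + c³) (fourth MP moment). With σ² = 9 (so σ⁸ = 6561) and c = 8/11 = 0.727273: E[X⁴] = 6561 · (1 + 6·0.727273 + 6·(0.727273)² + (0.727273)³) = 6561 · 8.921863.

So E[X^4] = 58536.344853.


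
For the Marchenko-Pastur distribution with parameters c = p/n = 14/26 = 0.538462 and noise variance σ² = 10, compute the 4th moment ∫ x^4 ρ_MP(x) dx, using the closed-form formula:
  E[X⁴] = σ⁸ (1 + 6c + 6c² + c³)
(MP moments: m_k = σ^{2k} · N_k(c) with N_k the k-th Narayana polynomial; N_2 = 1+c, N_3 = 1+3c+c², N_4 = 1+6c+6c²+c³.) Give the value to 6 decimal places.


E[X⁴] = σ⁸ (1 + 6c + 6c² + c³) (fourth MP moment). With σ² = 10 (so σ⁸ = 10000) and c = 14/26 = 0.538462: E[X⁴] = 10000 · (1 + 6·0.538462 + 6·(0.538462)² + (0.538462)³) = 10000 · 6.126536.

So E[X^4] = 61265.361857.


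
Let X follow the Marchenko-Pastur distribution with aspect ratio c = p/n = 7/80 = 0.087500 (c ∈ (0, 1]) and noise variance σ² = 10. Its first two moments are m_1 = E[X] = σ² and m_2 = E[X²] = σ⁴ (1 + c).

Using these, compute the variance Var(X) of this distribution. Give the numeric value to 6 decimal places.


m_1 = E[X] = σ² = 10, so m_1² = 100.
m_2 = E[X²] = σ⁴ (1 + c) = 100 · (1 + 0.087500) = 100 · 1.087500 = 108.750000.
(Note m_2 − m_1² simplifies to c · σ⁴ = 0.087500 · 100.)

Var(X) = m_2 − m_1² = 108.750000 − 100 = 8.750000.


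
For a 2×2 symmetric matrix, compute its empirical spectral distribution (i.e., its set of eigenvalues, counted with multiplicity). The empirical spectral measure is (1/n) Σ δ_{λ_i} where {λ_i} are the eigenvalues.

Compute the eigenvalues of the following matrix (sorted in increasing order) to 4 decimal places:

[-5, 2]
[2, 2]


Since M is real symmetric, both eigenvalues are real; they are the roots of det(λI − M) = λ² − (tr M) λ + det M.
tr M = -5 + 2 = -3.
det M = (-5)·2 − 2² = -10 − 4 = -14.
Characteristic polynomial: λ² + 3λ − 14 = 0.
Discriminant Δ = (tr M)² − 4·det M = 9 − (-56) = 65; √Δ = 8.062258.
λ = (tr M ± √Δ)/2 = (-3 ± 8.062258)/2, giving (tr M − √Δ)/2 = -5.5311 and (tr M + √Δ)/2 = 2.5311.

Eigenvalues sorted in increasing order: [-5.5311, 2.5311].


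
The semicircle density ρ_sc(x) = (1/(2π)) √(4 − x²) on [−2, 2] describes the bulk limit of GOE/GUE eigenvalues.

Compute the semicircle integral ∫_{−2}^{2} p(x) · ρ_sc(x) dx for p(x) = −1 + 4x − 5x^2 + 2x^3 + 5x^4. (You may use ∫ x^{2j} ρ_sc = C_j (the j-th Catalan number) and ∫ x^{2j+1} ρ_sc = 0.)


Write p(x) = Σ a_i x^i, split into monomials and integrate each against ρ_sc separately.
Using ∫ x^{2j} ρ_sc = C_j = (1/(j+1)) C(2j, j) (Catalan numbers) and ∫ x^{2j+1} ρ_sc = 0 (odd monomials vanish by symmetry):
  i = 0 (even): a_0 · C_{0} = -1 · 1 = -1
  i = 1 (odd): ∫ x^1 ρ_sc = 0 (vanishes)
  i = 2 (even): a_2 · C_{1} = -5 · 1 = -5
  i = 3 (odd): ∫ x^3 ρ_sc = 0 (vanishes)
  i = 4 (even): a_4 · C_{2} = 5 · 2 = 10

Summing the contributions: ∫_{−2}^{2} p(x) ρ_sc(x) dx = (-1) + (-5) + 10 = 4.


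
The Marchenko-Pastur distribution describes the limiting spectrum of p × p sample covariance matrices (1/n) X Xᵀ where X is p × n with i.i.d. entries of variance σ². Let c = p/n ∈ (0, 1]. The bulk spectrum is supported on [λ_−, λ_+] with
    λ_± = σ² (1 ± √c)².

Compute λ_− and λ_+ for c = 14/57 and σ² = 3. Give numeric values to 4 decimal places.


c = 14/57 = 0.245614; √c = 0.495595.
λ_− = σ² (1 − √c)² = 3 · (1 − 0.495595)² = 3 · (0.504405)² = 0.763274.
λ_+ = σ² (1 + √c)² = 3 · (1 + 0.495595)² = 3 · (1.495595)² = 6.710410.

Rounded to 4 decimal places: λ_− ≈ 0.7633, λ_+ ≈ 6.7104.


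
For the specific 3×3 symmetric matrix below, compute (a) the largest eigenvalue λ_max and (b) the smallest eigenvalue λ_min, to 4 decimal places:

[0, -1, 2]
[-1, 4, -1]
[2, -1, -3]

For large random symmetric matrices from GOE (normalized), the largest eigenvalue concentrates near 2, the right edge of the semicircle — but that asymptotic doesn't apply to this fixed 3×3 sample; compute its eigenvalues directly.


Since M is real symmetric, all three eigenvalues are real; they are the roots of det(λI − M) = λ³ − (tr M) λ² + s λ − det M, where s is the sum of the principal 2×2 minors.
tr M = 0 + 4 + (-3) = 1.
s = (0·4 − (-1)²) + (0·(-3) − 2²) + (4·(-3) − (-1)²) = -1 + (-4) + (-13) = -18.
det M (expand along row 1) = 0·(-13) − (-1)·5 + 2·(-7) = -9.
Characteristic polynomial: λ³ − λ² − 18λ + 9 = 0.
Substitute λ = y + (tr M)/3 = y + 0.333333 to remove the quadratic term: y³ + p·y + q = 0 with p = s − (tr M)²/3 = -18.333333 and q = −2(tr M)³/27 + (tr M)·s/3 − det M = 2.925926.
Three real roots ⇒ use the trigonometric (Viète) form: r = 2√(−p/3) = 4.944132, φ = arccos(3q/(p·r)) = arccos(-0.096840) = 1.667788 rad.
y_k = r·cos(φ/3 − 2πk/3) for k = 0, 1, 2 gives y = 4.199597, 0.159819, -4.359416.
λ_k = y_k + 0.333333 gives λ = 4.5329, 0.4932, -4.0261 (check: the sum is 1.0000 = tr M).

Hence λ_max = 4.5329 and λ_min = -4.0261.


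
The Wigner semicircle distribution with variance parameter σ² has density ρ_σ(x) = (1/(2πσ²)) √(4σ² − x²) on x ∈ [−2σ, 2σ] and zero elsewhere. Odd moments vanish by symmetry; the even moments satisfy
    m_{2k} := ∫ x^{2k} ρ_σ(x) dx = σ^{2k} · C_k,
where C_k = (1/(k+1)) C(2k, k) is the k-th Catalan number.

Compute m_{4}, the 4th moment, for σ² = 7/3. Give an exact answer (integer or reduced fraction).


By the scaled semicircle moment identity, m_{2k} = σ^{2k} · C_k with k = 2.
C_2 = (1/(k+1)) · C(2k, k) = (1/3) · C(4, 2) = (1/3) · 6 = 2.
σ^{2k} = (σ²)^k = (7/3)^2 = 49/9.

Therefore m_{4} = σ^{4} · C_2 = (49/9) · 2 = 98/9.


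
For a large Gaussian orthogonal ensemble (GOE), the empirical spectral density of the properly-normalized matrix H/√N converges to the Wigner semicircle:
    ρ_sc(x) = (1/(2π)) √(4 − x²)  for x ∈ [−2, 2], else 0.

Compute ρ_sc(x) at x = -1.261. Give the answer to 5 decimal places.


ρ_sc(x) = (1/(2π)) √(4 − x²). With x = -1.261:
  4 − x² = 4 − (-1.261)² = 4 − 1.590121 = 2.409879.
  √(4 − x²) = 1.552378.
  1/(2π) = 0.159155.
  ρ_sc(-1.261) = 0.159155 · 1.552378 = 0.247069.

Rounded to 5 decimal places: ρ_sc(-1.261) ≈ 0.24707.


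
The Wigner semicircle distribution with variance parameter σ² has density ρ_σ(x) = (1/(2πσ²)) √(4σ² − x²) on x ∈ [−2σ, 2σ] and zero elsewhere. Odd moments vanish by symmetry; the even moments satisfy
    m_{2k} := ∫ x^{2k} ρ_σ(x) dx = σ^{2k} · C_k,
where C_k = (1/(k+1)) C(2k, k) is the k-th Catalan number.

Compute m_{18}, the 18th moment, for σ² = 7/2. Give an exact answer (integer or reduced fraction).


By the scaled semicircle moment identity, m_{2k} = σ^{2k} · C_k with k = 9.
C_9 = (1/(k+1)) · C(2k, k) = (1/10) · C(18, 9) = (1/10) · 48620 = 4862.
σ^{2k} = (σ²)^k = (7/2)^9 = 40353607/512.

Therefore m_{18} = σ^{18} · C_9 = (40353607/512) · 4862 = 98099618617/256.


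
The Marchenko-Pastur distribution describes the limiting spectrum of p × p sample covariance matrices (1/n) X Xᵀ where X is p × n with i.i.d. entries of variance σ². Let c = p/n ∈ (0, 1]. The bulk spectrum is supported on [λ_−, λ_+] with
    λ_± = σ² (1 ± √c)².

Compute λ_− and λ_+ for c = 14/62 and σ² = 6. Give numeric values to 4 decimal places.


c = 14/62 = 0.225806; √c = 0.475191.
λ_− = σ² (1 − √c)² = 6 · (1 − 0.475191)² = 6 · (0.524809)² = 1.652547.
λ_+ = σ² (1 + √c)² = 6 · (1 + 0.475191)² = 6 · (1.475191)² = 13.057130.

Rounded to 4 decimal places: λ_− ≈ 1.6525, λ_+ ≈ 13.0571.


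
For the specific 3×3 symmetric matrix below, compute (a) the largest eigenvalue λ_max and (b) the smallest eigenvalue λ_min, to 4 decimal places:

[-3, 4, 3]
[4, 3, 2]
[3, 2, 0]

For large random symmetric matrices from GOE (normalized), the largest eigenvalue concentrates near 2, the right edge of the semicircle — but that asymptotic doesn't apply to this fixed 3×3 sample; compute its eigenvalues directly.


Since M is real symmetric, all three eigenvalues are real; they are the roots of det(λI − M) = λ³ − (tr M) λ² + s λ − det M, where s is the sum of the principal 2×2 minors.
tr M = -3 + 3 + 0 = 0.
s = ((-3)·3 − 4²) + ((-3)·0 − 3²) + (3·0 − 2²) = -25 + (-9) + (-4) = -38.
det M (expand along row 1) = (-3)·(-4) − 4·(-6) + 3·(-1) = 33.
Characteristic polynomial: λ³ − 38λ − 33 = 0.
Substitute λ = y + (tr M)/3 = y + 0.000000 to remove the quadratic term: y³ + p·y + q = 0 with p = s − (tr M)²/3 = -38.000000 and q = −2(tr M)³/27 + (tr M)·s/3 − det M = -33.000000.
Three real roots ⇒ use the trigonometric (Viète) form: r = 2√(−p/3) = 7.118052, φ = arccos(3q/(p·r)) = arccos(0.366008) = 1.196081 rad.
y_k = r·cos(φ/3 − 2πk/3) for k = 0, 1, 2 gives y = 6.559776, -0.886772, -5.673004.
λ_k = y_k + 0.000000 gives λ = 6.5598, -0.8868, -5.6730 (check: the sum is 0.0000 = tr M).

Hence λ_max = 6.5598 and λ_min = -5.6730.
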